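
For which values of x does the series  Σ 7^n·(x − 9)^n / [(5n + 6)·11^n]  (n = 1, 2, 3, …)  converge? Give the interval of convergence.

Ratio test: |a_{n+1}/a_n| = [(5n + 6)/(5(n+1) + 6)] · 7/11 → 7/11 as n → ∞.
Hence the series converges for |x − 9| < 1/(7/11) = 11/7, so the radius of convergence is 11/7.
Check x = 74/7: comparison with the harmonic series Σ 1/n shows the series diverges.
At x = 52/7: an alternating series whose terms decrease to 0 in absolute value, so it converges by the Leibniz criterion.

[52/7, 74/7)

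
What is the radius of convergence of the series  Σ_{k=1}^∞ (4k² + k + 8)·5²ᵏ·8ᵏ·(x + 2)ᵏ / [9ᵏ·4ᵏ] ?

R = 9/50

Apply the ratio test: |a_{k+1}| / |a_k| = [(4(k+1)² + (k+1) + 8)/(4k² + k + 8)] · 25·8/(9·4), which tends to 50/9 as k → ∞.
Thus R = 1/(50/9) = 9/50.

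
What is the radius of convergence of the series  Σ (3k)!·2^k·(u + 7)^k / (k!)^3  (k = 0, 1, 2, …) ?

R = 1/54

Ratio test: |a_{k+1}/a_k| = (3k+1)·(3k+2)·(3k+3)/(k+1)³ · 2 → 54 as k → ∞.
Thus R = 1/(54) = 1/54.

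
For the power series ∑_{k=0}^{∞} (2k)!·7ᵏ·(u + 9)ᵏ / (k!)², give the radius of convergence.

R = 1/28

The ratio of consecutive coefficients is (2k+1)·(2k+2)/(k+1)² · 7 → 28.
Convergence for |u + 9| · 28 < 1, i.e. |u + 9| < 1/28. So R = 1/28.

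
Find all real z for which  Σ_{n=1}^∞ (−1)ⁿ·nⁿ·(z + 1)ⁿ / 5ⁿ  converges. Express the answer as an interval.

{-1}

By the Cauchy root test, |a_n|^(1/n) = n/5 → ∞.
The root grows without bound, so R = 0 (convergence only at z = -1).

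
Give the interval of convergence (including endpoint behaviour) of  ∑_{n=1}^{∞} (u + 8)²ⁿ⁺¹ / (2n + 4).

(-9, -7)

The ratio of consecutive coefficients is (2n + 4)/(2(n+1) + 4) → 1.
Since the exponent of (u + 8) increases by 2 each term, convergence requires |u + 8|² < 1, hence R = 1.
Endpoint u = -7: comparison with the harmonic series Σ 1/n shows the series diverges.
When u = -9, the terms are asymptotic to a nonzero constant times 1/n, so the series diverges by limit comparison with Σ 1/n.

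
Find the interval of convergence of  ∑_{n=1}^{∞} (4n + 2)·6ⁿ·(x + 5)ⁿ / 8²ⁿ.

The ratio of consecutive coefficients is [(4(n+1) + 2)/(4n + 2)] · 6/64 → 3/32.
Thus R = 1/(3/32) = 32/3.
When x = 17/3, the terms have absolute value of order n, which does not tend to 0, so the series diverges by the divergence test.
Check x = -47/3: the terms have absolute value of order n, which does not tend to 0, so the series diverges by the divergence test.

(-47/3, 17/3)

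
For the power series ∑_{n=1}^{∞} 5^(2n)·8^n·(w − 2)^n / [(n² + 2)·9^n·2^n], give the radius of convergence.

R = 9/100

The ratio of consecutive coefficients is [(n² + 2)/((n+1)² + 2)] · 25·8/(9·2) → 100/9.
The series converges when 100/9 · |w − 2| < 1, giving R = 9/100.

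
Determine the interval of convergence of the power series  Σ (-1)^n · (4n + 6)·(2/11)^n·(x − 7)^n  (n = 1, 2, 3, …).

(3/2, 25/2)

Apply the ratio test: |a_{n+1}| / |a_n| = [(4(n+1) + 6)/(4n + 6)] · 2/11, which tends to 2/11 as n → ∞.
The series converges when 2/11 · |x − 7| < 1, giving R = 11/2.
Endpoint x = 25/2: the n-th term does not approach 0; divergence by the term test.
At x = 3/2: the terms have absolute value of order n, which does not tend to 0, so the series diverges by the divergence test.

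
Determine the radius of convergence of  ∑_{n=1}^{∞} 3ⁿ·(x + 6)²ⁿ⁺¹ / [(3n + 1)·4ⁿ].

R = 2√3/3

By the ratio test, |a_{n+1}/a_n| = [(3n + 1)/(3(n+1) + 1)] · 3/4 → 3/4.
Since the exponent of (x + 6) increases by 2 each term, convergence requires |x + 6|² < 4/3, hence R = 2√3/3.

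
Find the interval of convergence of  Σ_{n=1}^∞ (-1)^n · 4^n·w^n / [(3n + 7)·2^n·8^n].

(-4, 4]

The ratio of consecutive coefficients is [(3n + 7)/(3(n+1) + 7)] · 4/(2·8) → 1/4.
Thus R = 1/(1/4) = 4.
When w = 4, the terms alternate in sign and decrease monotonically to 0 in absolute value (size ~ c/n), so the alternating series test gives convergence.
Check w = -4: comparison with the harmonic series Σ 1/n shows the series diverges.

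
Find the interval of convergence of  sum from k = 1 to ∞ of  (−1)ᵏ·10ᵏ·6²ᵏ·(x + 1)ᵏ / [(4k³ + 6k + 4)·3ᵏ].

[-121/120, -119/120]

By the ratio test, |a_{k+1}/a_k| = [(4k³ + 6k + 4)/(4(k+1)³ + 6(k+1) + 4)] · 10·36/3 → 120.
Convergence for |x + 1| · 120 < 1, i.e. |x + 1| < 1/120. So R = 1/120.
Endpoint x = -119/120: absolute convergence follows by limit comparison with Σ 1/k³.
At x = -121/120: the terms are on the order of 1/k³, so the series converges absolutely by comparison with the p-series (p = 3 > 1).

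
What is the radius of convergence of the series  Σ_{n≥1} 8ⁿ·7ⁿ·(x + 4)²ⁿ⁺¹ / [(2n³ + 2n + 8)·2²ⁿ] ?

R = √14/14

Ratio test: |a_{n+1}/a_n| = [(2n³ + 2n + 8)/(2(n+1)³ + 2(n+1) + 8)] · 8·7/4 → 14 as n → ∞.
Successive powers of (x + 4) differ by 2, so the series converges when |x + 4|² · 14 < 1, i.e. |x + 4| < √(1/14). So R = √14/14.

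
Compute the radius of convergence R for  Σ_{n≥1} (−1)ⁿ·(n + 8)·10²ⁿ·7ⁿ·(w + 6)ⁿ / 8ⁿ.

R = 2/175

Apply the ratio test: |a_{n+1}| / |a_n| = [((n+1) + 8)/(n + 8)] · 100·7/8, which tends to 175/2 as n → ∞.
Hence the series converges for |w + 6| < 1/(175/2) = 2/175, so the radius of convergence is 2/175.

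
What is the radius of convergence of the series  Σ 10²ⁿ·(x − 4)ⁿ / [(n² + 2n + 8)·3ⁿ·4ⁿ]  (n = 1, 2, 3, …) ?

The ratio of consecutive coefficients is [(n² + 2n + 8)/((n+1)² + 2(n+1) + 8)] · 100/(3·4) → 25/3.
Hence the series converges for |x − 4| < 1/(25/3) = 3/25, so the radius of convergence is 3/25.

R = 3/25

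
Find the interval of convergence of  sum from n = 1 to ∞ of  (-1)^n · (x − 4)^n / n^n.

Root test: |a_n|^(1/n) = 1/n → 0.
The limit is 0 for every x, so R = ∞.

(−∞, ∞)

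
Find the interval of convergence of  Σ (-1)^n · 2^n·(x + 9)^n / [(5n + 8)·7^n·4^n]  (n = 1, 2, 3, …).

(-23, 5]

Apply the ratio test: |a_{n+1}| / |a_n| = [(5n + 8)/(5(n+1) + 8)] · 2/(7·4), which tends to 1/14 as n → ∞.
Convergence for |x + 9| · 1/14 < 1, i.e. |x + 9| < 14. So R = 14.
Endpoint x = 5: convergence follows from the alternating series test (terms decrease monotonically to 0).
Endpoint x = -23: comparison with the harmonic series Σ 1/n shows the series diverges.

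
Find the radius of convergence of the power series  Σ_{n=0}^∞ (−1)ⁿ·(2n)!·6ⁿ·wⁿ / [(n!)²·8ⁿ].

R = 1/3

Ratio test: |a_{n+1}/a_n| = (2n+1)·(2n+2)/(n+1)² · 6/8 → 3 as n → ∞.
Convergence for |w| · 3 < 1, i.e. |w| < 1/3. So R = 1/3.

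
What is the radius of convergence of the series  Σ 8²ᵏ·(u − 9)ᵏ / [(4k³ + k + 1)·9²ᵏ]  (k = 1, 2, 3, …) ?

Ratio test: |a_{k+1}/a_k| = [(4k³ + k + 1)/(4(k+1)³ + (k+1) + 1)] · 64/81 → 64/81 as k → ∞.
Hence the series converges for |u − 9| < 1/(64/81) = 81/64, so the radius of convergence is 81/64.

R = 81/64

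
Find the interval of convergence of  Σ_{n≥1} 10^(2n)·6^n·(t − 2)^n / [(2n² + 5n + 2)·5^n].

The ratio of consecutive coefficients is [(2n² + 5n + 2)/(2(n+1)² + 5(n+1) + 2)] · 100·6/5 → 120.
Convergence for |t − 2| · 120 < 1, i.e. |t − 2| < 1/120. So R = 1/120.
Check t = 241/120: the terms are on the order of 1/n², so the series converges absolutely by comparison with the p-series (p = 2 > 1).
Check t = 239/120: absolute convergence follows by limit comparison with Σ 1/n².

[239/120, 241/120]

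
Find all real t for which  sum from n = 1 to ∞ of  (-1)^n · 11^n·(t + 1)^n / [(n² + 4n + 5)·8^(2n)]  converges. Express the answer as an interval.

By the ratio test, |a_{n+1}/a_n| = [(n² + 4n + 5)/((n+1)² + 4(n+1) + 5)] · 11/64 → 11/64.
Convergence for |t + 1| · 11/64 < 1, i.e. |t + 1| < 64/11. So R = 64/11.
Check t = 53/11: absolute convergence follows by limit comparison with Σ 1/n².
When t = -75/11, the terms are on the order of 1/n², so the series converges absolutely by comparison with the p-series (p = 2 > 1).

[-75/11, 53/11]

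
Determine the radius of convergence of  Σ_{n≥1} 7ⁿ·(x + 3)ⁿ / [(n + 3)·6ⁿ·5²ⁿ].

By the ratio test, |a_{n+1}/a_n| = [(n + 3)/((n+1) + 3)] · 7/(6·25) → 7/150.
The series converges when 7/150 · |x + 3| < 1, giving R = 150/7.

R = 150/7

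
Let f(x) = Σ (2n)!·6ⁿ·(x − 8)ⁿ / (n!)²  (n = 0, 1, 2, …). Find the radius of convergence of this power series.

R = 1/24

By the ratio test, |a_{n+1}/a_n| = (2n+1)·(2n+2)/(n+1)² · 6 → 24.
The series converges when 24 · |x − 8| < 1, giving R = 1/24.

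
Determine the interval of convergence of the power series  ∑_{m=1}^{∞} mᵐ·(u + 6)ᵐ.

By the Cauchy root test, |a_m|^(1/m) = m → ∞.
The root grows without bound, so R = 0 (convergence only at u = -6).

{-6}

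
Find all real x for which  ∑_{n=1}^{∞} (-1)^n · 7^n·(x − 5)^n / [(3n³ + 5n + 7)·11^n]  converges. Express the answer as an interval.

Ratio test: |a_{n+1}/a_n| = [(3n³ + 5n + 7)/(3(n+1)³ + 5(n+1) + 7)] · 7/11 → 7/11 as n → ∞.
Hence the series converges for |x − 5| < 1/(7/11) = 11/7, so the radius of convergence is 11/7.
Endpoint x = 46/7: the terms are on the order of 1/n³, so the series converges absolutely by comparison with the p-series (p = 3 > 1).
At x = 24/7: absolute convergence follows by limit comparison with Σ 1/n³.

[24/7, 46/7]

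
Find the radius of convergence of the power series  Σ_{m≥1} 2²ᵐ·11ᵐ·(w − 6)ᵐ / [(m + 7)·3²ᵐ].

R = 9/44

Ratio test: |a_{m+1}/a_m| = [(m + 7)/((m+1) + 7)] · 4·11/9 → 44/9 as m → ∞.
The series converges when 44/9 · |w − 6| < 1, giving R = 9/44.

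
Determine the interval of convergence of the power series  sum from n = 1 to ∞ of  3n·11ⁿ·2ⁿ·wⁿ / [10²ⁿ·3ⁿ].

The ratio of consecutive coefficients is [3(n+1)/3n] · 11·2/(100·3) → 11/150.
The series converges when 11/150 · |w| < 1, giving R = 150/11.
Endpoint w = 150/11: the n-th term does not approach 0; divergence by the term test.
At w = -150/11: the terms do not tend to 0, so the series diverges.

(-150/11, 150/11)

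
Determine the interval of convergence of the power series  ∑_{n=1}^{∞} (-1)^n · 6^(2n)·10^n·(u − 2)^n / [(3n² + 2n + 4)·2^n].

Ratio test: |a_{n+1}/a_n| = [(3n² + 2n + 4)/(3(n+1)² + 2(n+1) + 4)] · 36·10/2 → 180 as n → ∞.
Hence the series converges for |u − 2| < 1/(180) = 1/180, so the radius of convergence is 1/180.
At u = 361/180: the series is dominated by a constant times Σ 1/n², which converges (p = 2 > 1).
Endpoint u = 359/180: the series is dominated by a constant times Σ 1/n², which converges (p = 2 > 1).

[359/180, 361/180]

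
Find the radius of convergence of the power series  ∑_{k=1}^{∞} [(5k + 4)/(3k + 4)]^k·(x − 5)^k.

R = 3/5

Root test: |a_k|^(1/k) = (5k + 4)/(3k + 4) → 5/3.
Convergence for |x − 5| · 5/3 < 1, i.e. |x − 5| < 3/5. So R = 3/5.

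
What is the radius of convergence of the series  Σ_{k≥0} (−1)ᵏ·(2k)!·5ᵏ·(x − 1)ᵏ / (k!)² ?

R = 1/20

Apply the ratio test: |a_{k+1}| / |a_k| = (2k+1)·(2k+2)/(k+1)² · 5, which tends to 20 as k → ∞.
Convergence for |x − 1| · 20 < 1, i.e. |x − 1| < 1/20. So R = 1/20.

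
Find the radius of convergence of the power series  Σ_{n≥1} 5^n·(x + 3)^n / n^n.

R = ∞

Applying the root test, |a_n|^(1/n) = 5/n → 0.
The limit is 0 for every x, so R = ∞.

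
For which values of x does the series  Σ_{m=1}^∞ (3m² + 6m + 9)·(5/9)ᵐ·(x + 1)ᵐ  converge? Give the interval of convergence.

By the ratio test, |a_{m+1}/a_m| = [(3(m+1)² + 6(m+1) + 9)/(3m² + 6m + 9)] · 5/9 → 5/9.
Hence the series converges for |x + 1| < 1/(5/9) = 9/5, so the radius of convergence is 9/5.
Endpoint x = 4/5: the m-th term does not approach 0; divergence by the term test.
At x = -14/5: the m-th term does not approach 0; divergence by the term test.

(-14/5, 4/5)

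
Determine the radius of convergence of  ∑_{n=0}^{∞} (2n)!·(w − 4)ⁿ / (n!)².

R = 1/4

The ratio of consecutive coefficients is (2n+1)·(2n+2)/(n+1)² → 4.
The series converges when 4 · |w − 4| < 1, giving R = 1/4.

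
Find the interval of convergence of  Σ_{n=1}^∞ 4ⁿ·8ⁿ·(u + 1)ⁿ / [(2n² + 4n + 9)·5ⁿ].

The ratio of consecutive coefficients is [(2n² + 4n + 9)/(2(n+1)² + 4(n+1) + 9)] · 4·8/5 → 32/5.
Convergence for |u + 1| · 32/5 < 1, i.e. |u + 1| < 5/32. So R = 5/32.
When u = -27/32, the series is dominated by a constant times Σ 1/n², which converges (p = 2 > 1).
At u = -37/32: the terms are on the order of 1/n², so the series converges absolutely by comparison with the p-series (p = 2 > 1).

[-37/32, -27/32]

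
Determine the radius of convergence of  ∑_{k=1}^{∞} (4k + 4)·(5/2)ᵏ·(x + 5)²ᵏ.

Apply the ratio test: |a_{k+1}| / |a_k| = [(4(k+1) + 4)/(4k + 4)] · 5/2, which tends to 5/2 as k → ∞.
Successive powers of (x + 5) differ by 2, so the series converges when |x + 5|² · 5/2 < 1, i.e. |x + 5| < √(2/5). So R = √10/5.

R = √10/5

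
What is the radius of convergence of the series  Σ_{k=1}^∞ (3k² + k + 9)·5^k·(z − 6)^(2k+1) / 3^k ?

R = √15/5

Ratio test: |a_{k+1}/a_k| = [(3(k+1)² + (k+1) + 9)/(3k² + k + 9)] · 5/3 → 5/3 as k → ∞.
Since the exponent of (z − 6) increases by 2 each term, convergence requires |z − 6|² < 3/5, hence R = √15/5.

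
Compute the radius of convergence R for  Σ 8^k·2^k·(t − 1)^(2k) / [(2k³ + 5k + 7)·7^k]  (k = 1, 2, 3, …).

R = √7/4

The ratio of consecutive coefficients is [(2k³ + 5k + 7)/(2(k+1)³ + 5(k+1) + 7)] · 8·2/7 → 16/7.
Successive powers of (t − 1) differ by 2, so the series converges when |t − 1|² · 16/7 < 1, i.e. |t − 1| < √(7/16). So R = √7/4.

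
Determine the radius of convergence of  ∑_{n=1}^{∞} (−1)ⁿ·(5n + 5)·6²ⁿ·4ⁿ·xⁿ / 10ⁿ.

R = 5/72

By the ratio test, |a_{n+1}/a_n| = [(5(n+1) + 5)/(5n + 5)] · 36·4/10 → 72/5.
The series converges when 72/5 · |x| < 1, giving R = 5/72.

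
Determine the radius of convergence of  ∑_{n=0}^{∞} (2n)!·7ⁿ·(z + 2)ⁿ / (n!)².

By the ratio test, |a_{n+1}/a_n| = (2n+1)·(2n+2)/(n+1)² · 7 → 28.
Convergence for |z + 2| · 28 < 1, i.e. |z + 2| < 1/28. So R = 1/28.

R = 1/28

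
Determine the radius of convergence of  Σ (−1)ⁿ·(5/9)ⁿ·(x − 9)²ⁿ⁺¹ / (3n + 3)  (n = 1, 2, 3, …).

By the ratio test, |a_{n+1}/a_n| = [(3n + 3)/(3(n+1) + 3)] · 5/9 → 5/9.
Writing y = (x − 9)², the series in y has radius 9/5, so |x − 9| < √(9/5) and R = 3√5/5.

R = 3√5/5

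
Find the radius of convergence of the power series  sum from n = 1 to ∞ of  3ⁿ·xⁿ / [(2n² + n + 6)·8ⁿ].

By the ratio test, |a_{n+1}/a_n| = [(2n² + n + 6)/(2(n+1)² + (n+1) + 6)] · 3/8 → 3/8.
Convergence for |x| · 3/8 < 1, i.e. |x| < 8/3. So R = 8/3.

R = 8/3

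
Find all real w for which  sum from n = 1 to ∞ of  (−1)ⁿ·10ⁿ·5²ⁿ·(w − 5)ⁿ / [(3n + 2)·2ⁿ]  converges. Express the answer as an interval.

The ratio of consecutive coefficients is [(3n + 2)/(3(n+1) + 2)] · 10·25/2 → 125.
Convergence for |w − 5| · 125 < 1, i.e. |w − 5| < 1/125. So R = 1/125.
Check w = 626/125: an alternating series whose terms decrease to 0 in absolute value, so it converges by the Leibniz criterion.
Check w = 624/125: the terms are asymptotic to a nonzero constant times 1/n, so the series diverges by limit comparison with Σ 1/n.

(624/125, 626/125]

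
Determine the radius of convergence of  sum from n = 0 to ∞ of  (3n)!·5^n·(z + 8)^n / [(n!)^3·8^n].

R = 8/135

By the ratio test, |a_{n+1}/a_n| = (3n+1)·(3n+2)·(3n+3)/(n+1)³ · 5/8 → 135/8.
Convergence for |z + 8| · 135/8 < 1, i.e. |z + 8| < 8/135. So R = 8/135.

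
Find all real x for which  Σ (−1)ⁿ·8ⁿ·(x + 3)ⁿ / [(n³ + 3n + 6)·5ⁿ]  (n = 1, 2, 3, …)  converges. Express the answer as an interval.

[-29/8, -19/8]

The ratio of consecutive coefficients is [(n³ + 3n + 6)/((n+1)³ + 3(n+1) + 6)] · 8/5 → 8/5.
Hence the series converges for |x + 3| < 1/(8/5) = 5/8, so the radius of convergence is 5/8.
When x = -19/8, the terms are on the order of 1/n³, so the series converges absolutely by comparison with the p-series (p = 3 > 1).
At x = -29/8: absolute convergence follows by limit comparison with Σ 1/n³.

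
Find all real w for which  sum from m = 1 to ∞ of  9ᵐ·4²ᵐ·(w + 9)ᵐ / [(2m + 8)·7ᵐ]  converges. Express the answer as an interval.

[-1303/144, -1289/144)

By the ratio test, |a_{m+1}/a_m| = [(2m + 8)/(2(m+1) + 8)] · 9·16/7 → 144/7.
The series converges when 144/7 · |w + 9| < 1, giving R = 7/144.
When w = -1289/144, comparison with the harmonic series Σ 1/m shows the series diverges.
Endpoint w = -1303/144: convergence follows from the alternating series test (terms decrease monotonically to 0).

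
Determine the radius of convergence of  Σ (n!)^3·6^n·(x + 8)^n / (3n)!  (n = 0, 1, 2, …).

Ratio test: |a_{n+1}/a_n| = (n+1)³/[(3n+1)·(3n+2)·(3n+3)] · 6 → 2/9 as n → ∞.
Thus R = 1/(2/9) = 9/2.

R = 9/2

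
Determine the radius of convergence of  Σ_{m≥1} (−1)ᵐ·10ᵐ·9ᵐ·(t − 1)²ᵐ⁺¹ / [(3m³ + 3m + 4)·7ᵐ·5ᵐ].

R = √14/6

Ratio test: |a_{m+1}/a_m| = [(3m³ + 3m + 4)/(3(m+1)³ + 3(m+1) + 4)] · 10·9/(7·5) → 18/7 as m → ∞.
Successive powers of (t − 1) differ by 2, so the series converges when |t − 1|² · 18/7 < 1, i.e. |t − 1| < √(7/18). So R = √14/6.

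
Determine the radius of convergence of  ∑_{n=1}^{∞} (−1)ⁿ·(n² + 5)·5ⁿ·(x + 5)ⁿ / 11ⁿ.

R = 11/5

Apply the ratio test: |a_{n+1}| / |a_n| = [((n+1)² + 5)/(n² + 5)] · 5/11, which tends to 5/11 as n → ∞.
The series converges when 5/11 · |x + 5| < 1, giving R = 11/5.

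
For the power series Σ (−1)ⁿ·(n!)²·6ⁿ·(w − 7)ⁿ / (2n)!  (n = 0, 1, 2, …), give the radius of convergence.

The ratio of consecutive coefficients is (n+1)²/[(2n+1)·(2n+2)] · 6 → 3/2.
Convergence for |w − 7| · 3/2 < 1, i.e. |w − 7| < 2/3. So R = 2/3.

R = 2/3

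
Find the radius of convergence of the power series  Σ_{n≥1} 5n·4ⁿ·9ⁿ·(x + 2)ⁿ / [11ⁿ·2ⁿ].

R = 11/18

Apply the ratio test: |a_{n+1}| / |a_n| = [5(n+1)/5n] · 4·9/(11·2), which tends to 18/11 as n → ∞.
Hence the series converges for |x + 2| < 1/(18/11) = 11/18, so the radius of convergence is 11/18.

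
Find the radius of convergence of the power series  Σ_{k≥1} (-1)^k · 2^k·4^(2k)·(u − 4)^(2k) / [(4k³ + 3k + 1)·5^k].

R = √10/8

By the ratio test, |a_{k+1}/a_k| = [(4k³ + 3k + 1)/(4(k+1)³ + 3(k+1) + 1)] · 2·16/5 → 32/5.
Since the exponent of (u − 4) increases by 2 each term, convergence requires |u − 4|² < 5/32, hence R = √10/8.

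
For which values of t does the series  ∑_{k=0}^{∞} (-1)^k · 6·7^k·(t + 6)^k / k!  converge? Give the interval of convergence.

(−∞, ∞)

Ratio test: |a_{k+1}/a_k| = 6/6 · 7 · 1/(k+1) → 0 as k → ∞.
Since the limit is 0 < 1 for every t, the series converges on all of ℝ and R = ∞.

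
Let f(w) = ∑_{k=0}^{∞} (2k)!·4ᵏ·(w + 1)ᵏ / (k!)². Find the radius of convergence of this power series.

R = 1/16

Apply the ratio test: |a_{k+1}| / |a_k| = (2k+1)·(2k+2)/(k+1)² · 4, which tends to 16 as k → ∞.
Hence the series converges for |w + 1| < 1/(16) = 1/16, so the radius of convergence is 1/16.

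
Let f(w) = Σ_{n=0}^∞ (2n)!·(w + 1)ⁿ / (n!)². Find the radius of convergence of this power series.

By the ratio test, |a_{n+1}/a_n| = (2n+1)·(2n+2)/(n+1)² → 4.
Convergence for |w + 1| · 4 < 1, i.e. |w + 1| < 1/4. So R = 1/4.

R = 1/4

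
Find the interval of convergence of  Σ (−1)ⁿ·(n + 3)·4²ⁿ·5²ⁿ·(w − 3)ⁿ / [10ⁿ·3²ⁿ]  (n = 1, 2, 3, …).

(111/40, 129/40)

The ratio of consecutive coefficients is [((n+1) + 3)/(n + 3)] · 16·25/(10·9) → 40/9.
Hence the series converges for |w − 3| < 1/(40/9) = 9/40, so the radius of convergence is 9/40.
At w = 129/40: the terms have absolute value of order n, which does not tend to 0, so the series diverges by the divergence test.
Check w = 111/40: the terms have absolute value of order n, which does not tend to 0, so the series diverges by the divergence test.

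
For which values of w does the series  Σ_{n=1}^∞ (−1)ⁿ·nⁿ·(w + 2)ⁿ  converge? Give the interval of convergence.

Applying the root test, |a_n|^(1/n) = n → ∞.
Since the n-th root of |a_n| is unbounded, the series converges only at w = -2; R = 0.

{-2}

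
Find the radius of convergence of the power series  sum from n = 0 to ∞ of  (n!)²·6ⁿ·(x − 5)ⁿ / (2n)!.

R = 2/3

By the ratio test, |a_{n+1}/a_n| = (n+1)²/[(2n+1)·(2n+2)] · 6 → 3/2.
Hence the series converges for |x − 5| < 1/(3/2) = 2/3, so the radius of convergence is 2/3.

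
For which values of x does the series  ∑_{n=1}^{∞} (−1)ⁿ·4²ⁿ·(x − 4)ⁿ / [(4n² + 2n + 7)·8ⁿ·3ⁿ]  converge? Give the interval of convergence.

Ratio test: |a_{n+1}/a_n| = [(4n² + 2n + 7)/(4(n+1)² + 2(n+1) + 7)] · 16/(8·3) → 2/3 as n → ∞.
Hence the series converges for |x − 4| < 1/(2/3) = 3/2, so the radius of convergence is 3/2.
Endpoint x = 11/2: the series is dominated by a constant times Σ 1/n², which converges (p = 2 > 1).
Check x = 5/2: the terms are on the order of 1/n², so the series converges absolutely by comparison with the p-series (p = 2 > 1).

[5/2, 11/2]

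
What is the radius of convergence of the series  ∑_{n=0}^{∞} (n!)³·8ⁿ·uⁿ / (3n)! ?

R = 27/8

Ratio test: |a_{n+1}/a_n| = (n+1)³/[(3n+1)·(3n+2)·(3n+3)] · 8 → 8/27 as n → ∞.
Convergence for |u| · 8/27 < 1, i.e. |u| < 27/8. So R = 27/8.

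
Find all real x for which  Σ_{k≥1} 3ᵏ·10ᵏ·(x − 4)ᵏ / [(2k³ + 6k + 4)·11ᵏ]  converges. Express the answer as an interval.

[109/30, 131/30]

Ratio test: |a_{k+1}/a_k| = [(2k³ + 6k + 4)/(2(k+1)³ + 6(k+1) + 4)] · 3·10/11 → 30/11 as k → ∞.
Hence the series converges for |x − 4| < 1/(30/11) = 11/30, so the radius of convergence is 11/30.
At x = 131/30: absolute convergence follows by limit comparison with Σ 1/k³.
Endpoint x = 109/30: absolute convergence follows by limit comparison with Σ 1/k³.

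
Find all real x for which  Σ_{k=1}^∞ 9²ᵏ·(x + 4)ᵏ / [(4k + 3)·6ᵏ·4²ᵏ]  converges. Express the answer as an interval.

Ratio test: |a_{k+1}/a_k| = [(4k + 3)/(4(k+1) + 3)] · 81/(6·16) → 27/32 as k → ∞.
The series converges when 27/32 · |x + 4| < 1, giving R = 32/27.
Endpoint x = -76/27: comparison with the harmonic series Σ 1/k shows the series diverges.
At x = -140/27: the terms alternate in sign and decrease monotonically to 0 in absolute value (size ~ c/k), so the alternating series test gives convergence.

[-140/27, -76/27)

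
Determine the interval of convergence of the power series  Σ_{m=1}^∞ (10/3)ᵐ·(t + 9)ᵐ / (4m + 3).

[-93/10, -87/10)

By the ratio test, |a_{m+1}/a_m| = [(4m + 3)/(4(m+1) + 3)] · 10/3 → 10/3.
Hence the series converges for |t + 9| < 1/(10/3) = 3/10, so the radius of convergence is 3/10.
Endpoint t = -87/10: the terms are asymptotic to a nonzero constant times 1/m, so the series diverges by limit comparison with Σ 1/m.
Check t = -93/10: the terms alternate in sign and decrease monotonically to 0 in absolute value (size ~ c/m), so the alternating series test gives convergence.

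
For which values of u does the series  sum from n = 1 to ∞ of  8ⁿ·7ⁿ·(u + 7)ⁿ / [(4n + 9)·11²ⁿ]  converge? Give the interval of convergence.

The ratio of consecutive coefficients is [(4n + 9)/(4(n+1) + 9)] · 8·7/121 → 56/121.
Hence the series converges for |u + 7| < 1/(56/121) = 121/56, so the radius of convergence is 121/56.
At u = -271/56: the terms behave like c/n; limit comparison with the harmonic series gives divergence.
At u = -513/56: an alternating series whose terms decrease to 0 in absolute value, so it converges by the Leibniz criterion.

[-513/56, -271/56)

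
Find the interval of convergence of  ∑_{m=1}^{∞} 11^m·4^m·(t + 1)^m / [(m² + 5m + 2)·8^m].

[-13/11, -9/11]

By the ratio test, |a_{m+1}/a_m| = [(m² + 5m + 2)/((m+1)² + 5(m+1) + 2)] · 11·4/8 → 11/2.
Hence the series converges for |t + 1| < 1/(11/2) = 2/11, so the radius of convergence is 2/11.
When t = -9/11, the terms are on the order of 1/m², so the series converges absolutely by comparison with the p-series (p = 2 > 1).
Check t = -13/11: absolute convergence follows by limit comparison with Σ 1/m².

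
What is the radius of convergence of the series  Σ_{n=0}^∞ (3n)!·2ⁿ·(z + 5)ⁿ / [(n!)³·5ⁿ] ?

The ratio of consecutive coefficients is (3n+1)·(3n+2)·(3n+3)/(n+1)³ · 2/5 → 54/5.
The series converges when 54/5 · |z + 5| < 1, giving R = 5/54.

R = 5/54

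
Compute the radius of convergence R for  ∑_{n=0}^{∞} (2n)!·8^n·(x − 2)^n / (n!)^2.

R = 1/32

The ratio of consecutive coefficients is (2n+1)·(2n+2)/(n+1)² · 8 → 32.
The series converges when 32 · |x − 2| < 1, giving R = 1/32.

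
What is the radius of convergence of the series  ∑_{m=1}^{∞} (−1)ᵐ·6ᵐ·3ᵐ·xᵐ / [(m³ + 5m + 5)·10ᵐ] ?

R = 5/9

Ratio test: |a_{m+1}/a_m| = [(m³ + 5m + 5)/((m+1)³ + 5(m+1) + 5)] · 6·3/10 → 9/5 as m → ∞.
Hence the series converges for |x| < 1/(9/5) = 5/9, so the radius of convergence is 5/9.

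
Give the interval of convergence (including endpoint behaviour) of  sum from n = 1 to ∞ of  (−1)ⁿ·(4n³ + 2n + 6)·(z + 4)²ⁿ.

Ratio test: |a_{n+1}/a_n| = (4(n+1)³ + 2(n+1) + 6)/(4n³ + 2n + 6) → 1 as n → ∞.
Since the exponent of (z + 4) increases by 2 each term, convergence requires |z + 4|² < 1, hence R = 1.
When z = -3, the n-th term does not approach 0; divergence by the term test.
At z = -5: the terms do not tend to 0, so the series diverges.

(-5, -3)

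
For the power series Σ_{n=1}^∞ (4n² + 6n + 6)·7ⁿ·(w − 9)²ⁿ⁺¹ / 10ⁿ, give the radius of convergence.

Apply the ratio test: |a_{n+1}| / |a_n| = [(4(n+1)² + 6(n+1) + 6)/(4n² + 6n + 6)] · 7/10, which tends to 7/10 as n → ∞.
Writing y = (w − 9)², the series in y has radius 10/7, so |w − 9| < √(10/7) and R = √70/7.

R = √70/7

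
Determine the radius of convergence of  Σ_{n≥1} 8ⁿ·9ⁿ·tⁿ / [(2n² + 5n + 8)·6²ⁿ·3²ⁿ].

Apply the ratio test: |a_{n+1}| / |a_n| = [(2n² + 5n + 8)/(2(n+1)² + 5(n+1) + 8)] · 8·9/(36·9), which tends to 2/9 as n → ∞.
The series converges when 2/9 · |t| < 1, giving R = 9/2.

R = 9/2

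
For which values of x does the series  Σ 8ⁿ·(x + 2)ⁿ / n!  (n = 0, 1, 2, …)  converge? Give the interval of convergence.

Ratio test: |a_{n+1}/a_n| = 8 · 1/(n+1) → 0 as n → ∞.
The ratio tends to 0 regardless of x, hence R = ∞.

(−∞, ∞)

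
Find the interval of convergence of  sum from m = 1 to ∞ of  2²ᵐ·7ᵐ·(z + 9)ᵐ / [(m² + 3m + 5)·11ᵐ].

The ratio of consecutive coefficients is [(m² + 3m + 5)/((m+1)² + 3(m+1) + 5)] · 4·7/11 → 28/11.
The series converges when 28/11 · |z + 9| < 1, giving R = 11/28.
Check z = -241/28: the series is dominated by a constant times Σ 1/m², which converges (p = 2 > 1).
At z = -263/28: the series is dominated by a constant times Σ 1/m², which converges (p = 2 > 1).

[-263/28, -241/28]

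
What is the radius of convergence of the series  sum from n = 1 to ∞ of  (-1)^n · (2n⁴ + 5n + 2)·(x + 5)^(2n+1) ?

Apply the ratio test: |a_{n+1}| / |a_n| = (2(n+1)⁴ + 5(n+1) + 2)/(2n⁴ + 5n + 2), which tends to 1 as n → ∞.
Since the exponent of (x + 5) increases by 2 each term, convergence requires |x + 5|² < 1, hence R = 1.

R = 1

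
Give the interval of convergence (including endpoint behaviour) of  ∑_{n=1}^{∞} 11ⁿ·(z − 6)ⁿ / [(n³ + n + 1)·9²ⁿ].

[-15/11, 147/11]

Ratio test: |a_{n+1}/a_n| = [(n³ + n + 1)/((n+1)³ + (n+1) + 1)] · 11/81 → 11/81 as n → ∞.
The series converges when 11/81 · |z − 6| < 1, giving R = 81/11.
At z = 147/11: the terms are on the order of 1/n³, so the series converges absolutely by comparison with the p-series (p = 3 > 1).
At z = -15/11: the terms are on the order of 1/n³, so the series converges absolutely by comparison with the p-series (p = 3 > 1).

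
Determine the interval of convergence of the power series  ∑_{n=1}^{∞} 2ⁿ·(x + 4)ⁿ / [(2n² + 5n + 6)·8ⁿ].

[-8, 0]

Apply the ratio test: |a_{n+1}| / |a_n| = [(2n² + 5n + 6)/(2(n+1)² + 5(n+1) + 6)] · 2/8, which tends to 1/4 as n → ∞.
Convergence for |x + 4| · 1/4 < 1, i.e. |x + 4| < 4. So R = 4.
When x = 0, the series is dominated by a constant times Σ 1/n², which converges (p = 2 > 1).
Endpoint x = -8: the series is dominated by a constant times Σ 1/n², which converges (p = 2 > 1).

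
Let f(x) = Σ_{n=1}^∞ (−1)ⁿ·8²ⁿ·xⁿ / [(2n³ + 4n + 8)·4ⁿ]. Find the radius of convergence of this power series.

R = 1/16

Ratio test: |a_{n+1}/a_n| = [(2n³ + 4n + 8)/(2(n+1)³ + 4(n+1) + 8)] · 64/4 → 16 as n → ∞.
Convergence for |x| · 16 < 1, i.e. |x| < 1/16. So R = 1/16.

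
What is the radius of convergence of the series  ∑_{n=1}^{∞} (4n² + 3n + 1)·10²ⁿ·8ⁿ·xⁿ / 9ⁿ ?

R = 9/800

Apply the ratio test: |a_{n+1}| / |a_n| = [(4(n+1)² + 3(n+1) + 1)/(4n² + 3n + 1)] · 100·8/9, which tends to 800/9 as n → ∞.
Thus R = 1/(800/9) = 9/800.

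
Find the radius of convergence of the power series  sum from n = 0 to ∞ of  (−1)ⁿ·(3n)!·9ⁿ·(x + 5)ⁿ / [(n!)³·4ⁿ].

R = 4/243

The ratio of consecutive coefficients is (3n+1)·(3n+2)·(3n+3)/(n+1)³ · 9/4 → 243/4.
Hence the series converges for |x + 5| < 1/(243/4) = 4/243, so the radius of convergence is 4/243.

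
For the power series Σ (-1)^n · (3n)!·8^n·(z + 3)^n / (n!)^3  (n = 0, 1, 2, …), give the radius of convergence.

R = 1/216

The ratio of consecutive coefficients is (3n+1)·(3n+2)·(3n+3)/(n+1)³ · 8 → 216.
Convergence for |z + 3| · 216 < 1, i.e. |z + 3| < 1/216. So R = 1/216.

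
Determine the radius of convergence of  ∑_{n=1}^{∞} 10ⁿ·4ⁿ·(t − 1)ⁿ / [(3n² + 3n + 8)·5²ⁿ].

R = 5/8

Apply the ratio test: |a_{n+1}| / |a_n| = [(3n² + 3n + 8)/(3(n+1)² + 3(n+1) + 8)] · 10·4/25, which tends to 8/5 as n → ∞.
The series converges when 8/5 · |t − 1| < 1, giving R = 5/8.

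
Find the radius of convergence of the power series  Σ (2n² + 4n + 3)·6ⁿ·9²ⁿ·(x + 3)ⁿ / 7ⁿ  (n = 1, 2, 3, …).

R = 7/486

By the ratio test, |a_{n+1}/a_n| = [(2(n+1)² + 4(n+1) + 3)/(2n² + 4n + 3)] · 6·81/7 → 486/7.
Hence the series converges for |x + 3| < 1/(486/7) = 7/486, so the radius of convergence is 7/486.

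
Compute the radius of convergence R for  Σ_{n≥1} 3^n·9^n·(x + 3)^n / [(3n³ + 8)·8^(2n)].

R = 64/27

The ratio of consecutive coefficients is [(3n³ + 8)/(3(n+1)³ + 8)] · 3·9/64 → 27/64.
The series converges when 27/64 · |x + 3| < 1, giving R = 64/27.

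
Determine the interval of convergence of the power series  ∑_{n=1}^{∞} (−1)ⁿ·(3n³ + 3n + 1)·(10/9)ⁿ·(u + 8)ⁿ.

By the ratio test, |a_{n+1}/a_n| = [(3(n+1)³ + 3(n+1) + 1)/(3n³ + 3n + 1)] · 10/9 → 10/9.
Thus R = 1/(10/9) = 9/10.
At u = -71/10: the n-th term does not approach 0; divergence by the term test.
At u = -89/10: the terms have absolute value of order n³, which does not tend to 0, so the series diverges by the divergence test.

(-89/10, -71/10)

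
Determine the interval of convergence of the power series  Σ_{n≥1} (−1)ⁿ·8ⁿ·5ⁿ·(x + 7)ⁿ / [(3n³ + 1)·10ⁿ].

[-29/4, -27/4]

Apply the ratio test: |a_{n+1}| / |a_n| = [(3n³ + 1)/(3(n+1)³ + 1)] · 8·5/10, which tends to 4 as n → ∞.
Thus R = 1/(4) = 1/4.
At x = -27/4: the series is dominated by a constant times Σ 1/n³, which converges (p = 3 > 1).
Endpoint x = -29/4: the series is dominated by a constant times Σ 1/n³, which converges (p = 3 > 1).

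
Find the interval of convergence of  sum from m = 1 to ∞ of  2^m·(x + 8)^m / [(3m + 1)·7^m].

[-23/2, -9/2)

Ratio test: |a_{m+1}/a_m| = [(3m + 1)/(3(m+1) + 1)] · 2/7 → 2/7 as m → ∞.
Thus R = 1/(2/7) = 7/2.
When x = -9/2, the terms behave like c/m; limit comparison with the harmonic series gives divergence.
When x = -23/2, an alternating series whose terms decrease to 0 in absolute value, so it converges by the Leibniz criterion.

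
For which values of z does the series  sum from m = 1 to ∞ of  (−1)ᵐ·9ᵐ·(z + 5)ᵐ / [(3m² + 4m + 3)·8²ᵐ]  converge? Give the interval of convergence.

By the ratio test, |a_{m+1}/a_m| = [(3m² + 4m + 3)/(3(m+1)² + 4(m+1) + 3)] · 9/64 → 9/64.
The series converges when 9/64 · |z + 5| < 1, giving R = 64/9.
Check z = 19/9: absolute convergence follows by limit comparison with Σ 1/m².
Check z = -109/9: the series is dominated by a constant times Σ 1/m², which converges (p = 2 > 1).

[-109/9, 19/9]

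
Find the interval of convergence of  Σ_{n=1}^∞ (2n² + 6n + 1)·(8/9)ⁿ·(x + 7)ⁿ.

Apply the ratio test: |a_{n+1}| / |a_n| = [(2(n+1)² + 6(n+1) + 1)/(2n² + 6n + 1)] · 8/9, which tends to 8/9 as n → ∞.
Hence the series converges for |x + 7| < 1/(8/9) = 9/8, so the radius of convergence is 9/8.
At x = -47/8: the terms have absolute value of order n², which does not tend to 0, so the series diverges by the divergence test.
Endpoint x = -65/8: the n-th term does not approach 0; divergence by the term test.

(-65/8, -47/8)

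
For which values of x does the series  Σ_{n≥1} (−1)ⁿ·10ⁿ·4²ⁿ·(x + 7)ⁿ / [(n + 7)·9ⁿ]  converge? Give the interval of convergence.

Apply the ratio test: |a_{n+1}| / |a_n| = [(n + 7)/((n+1) + 7)] · 10·16/9, which tends to 160/9 as n → ∞.
Convergence for |x + 7| · 160/9 < 1, i.e. |x + 7| < 9/160. So R = 9/160.
At x = -1111/160: convergence follows from the alternating series test (terms decrease monotonically to 0).
When x = -1129/160, comparison with the harmonic series Σ 1/n shows the series diverges.

(-1129/160, -1111/160]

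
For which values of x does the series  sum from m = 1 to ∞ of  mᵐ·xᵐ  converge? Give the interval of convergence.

{0}

Applying the root test, |a_m|^(1/m) = m → ∞.
The root grows without bound, so R = 0 (convergence only at x = 0).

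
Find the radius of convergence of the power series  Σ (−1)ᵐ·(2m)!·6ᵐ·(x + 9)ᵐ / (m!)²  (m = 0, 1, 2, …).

R = 1/24

Ratio test: |a_{m+1}/a_m| = (2m+1)·(2m+2)/(m+1)² · 6 → 24 as m → ∞.
Convergence for |x + 9| · 24 < 1, i.e. |x + 9| < 1/24. So R = 1/24.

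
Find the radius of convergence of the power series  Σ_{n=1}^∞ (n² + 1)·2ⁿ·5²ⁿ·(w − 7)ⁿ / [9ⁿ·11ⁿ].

R = 99/50

Ratio test: |a_{n+1}/a_n| = [((n+1)² + 1)/(n² + 1)] · 2·25/(9·11) → 50/99 as n → ∞.
Thus R = 1/(50/99) = 99/50.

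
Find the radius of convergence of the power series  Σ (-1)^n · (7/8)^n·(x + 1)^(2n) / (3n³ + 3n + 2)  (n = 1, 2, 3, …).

R = 2√14/7

The ratio of consecutive coefficients is [(3n³ + 3n + 2)/(3(n+1)³ + 3(n+1) + 2)] · 7/8 → 7/8.
Successive powers of (x + 1) differ by 2, so the series converges when |x + 1|² · 7/8 < 1, i.e. |x + 1| < √(8/7). So R = 2√14/7.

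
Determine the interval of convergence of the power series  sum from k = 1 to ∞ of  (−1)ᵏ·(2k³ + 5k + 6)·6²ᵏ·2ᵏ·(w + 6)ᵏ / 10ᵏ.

Ratio test: |a_{k+1}/a_k| = [(2(k+1)³ + 5(k+1) + 6)/(2k³ + 5k + 6)] · 36·2/10 → 36/5 as k → ∞.
Convergence for |w + 6| · 36/5 < 1, i.e. |w + 6| < 5/36. So R = 5/36.
Endpoint w = -211/36: the k-th term does not approach 0; divergence by the term test.
At w = -221/36: the terms do not tend to 0, so the series diverges.

(-221/36, -211/36)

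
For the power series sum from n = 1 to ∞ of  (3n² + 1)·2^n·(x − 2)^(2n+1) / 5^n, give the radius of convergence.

By the ratio test, |a_{n+1}/a_n| = [(3(n+1)² + 1)/(3n² + 1)] · 2/5 → 2/5.
Successive powers of (x − 2) differ by 2, so the series converges when |x − 2|² · 2/5 < 1, i.e. |x − 2| < √(5/2). So R = √10/2.

R = √10/2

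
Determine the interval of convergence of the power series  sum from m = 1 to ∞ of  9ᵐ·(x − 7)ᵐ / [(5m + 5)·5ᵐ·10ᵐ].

Apply the ratio test: |a_{m+1}| / |a_m| = [(5m + 5)/(5(m+1) + 5)] · 9/(5·10), which tends to 9/50 as m → ∞.
Hence the series converges for |x − 7| < 1/(9/50) = 50/9, so the radius of convergence is 50/9.
When x = 113/9, comparison with the harmonic series Σ 1/m shows the series diverges.
Endpoint x = 13/9: an alternating series whose terms decrease to 0 in absolute value, so it converges by the Leibniz criterion.

[13/9, 113/9)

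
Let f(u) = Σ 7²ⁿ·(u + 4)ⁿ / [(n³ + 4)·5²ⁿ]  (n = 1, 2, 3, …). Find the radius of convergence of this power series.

R = 25/49

The ratio of consecutive coefficients is [(n³ + 4)/((n+1)³ + 4)] · 49/25 → 49/25.
Thus R = 1/(49/25) = 25/49.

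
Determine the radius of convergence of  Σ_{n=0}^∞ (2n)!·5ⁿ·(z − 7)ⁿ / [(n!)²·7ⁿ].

R = 7/20

Ratio test: |a_{n+1}/a_n| = (2n+1)·(2n+2)/(n+1)² · 5/7 → 20/7 as n → ∞.
Convergence for |z − 7| · 20/7 < 1, i.e. |z − 7| < 7/20. So R = 7/20.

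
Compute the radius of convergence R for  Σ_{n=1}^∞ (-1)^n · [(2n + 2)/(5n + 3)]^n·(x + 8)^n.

R = 5/2

Applying the root test, |a_n|^(1/n) = (2n + 2)/(5n + 3) → 2/5.
Thus R = 1/(2/5) = 5/2.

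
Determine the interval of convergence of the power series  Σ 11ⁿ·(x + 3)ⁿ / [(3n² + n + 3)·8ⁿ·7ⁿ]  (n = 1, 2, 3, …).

Apply the ratio test: |a_{n+1}| / |a_n| = [(3n² + n + 3)/(3(n+1)² + (n+1) + 3)] · 11/(8·7), which tends to 11/56 as n → ∞.
Thus R = 1/(11/56) = 56/11.
At x = 23/11: the terms are on the order of 1/n², so the series converges absolutely by comparison with the p-series (p = 2 > 1).
Endpoint x = -89/11: the series is dominated by a constant times Σ 1/n², which converges (p = 2 > 1).

[-89/11, 23/11]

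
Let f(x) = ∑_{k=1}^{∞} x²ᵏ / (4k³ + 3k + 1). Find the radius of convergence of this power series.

R = 1

By the ratio test, |a_{k+1}/a_k| = (4k³ + 3k + 1)/(4(k+1)³ + 3(k+1) + 1) → 1.
Writing y = x², the series in y has radius 1, so |x| < √(1) = 1 and R = 1.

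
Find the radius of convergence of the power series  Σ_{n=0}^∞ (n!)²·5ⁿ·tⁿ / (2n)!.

Apply the ratio test: |a_{n+1}| / |a_n| = (n+1)²/[(2n+1)·(2n+2)] · 5, which tends to 5/4 as n → ∞.
Hence the series converges for |t| < 1/(5/4) = 4/5, so the radius of convergence is 4/5.

R = 4/5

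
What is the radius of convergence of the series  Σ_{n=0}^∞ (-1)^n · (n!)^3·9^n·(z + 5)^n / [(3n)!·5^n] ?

R = 15

Ratio test: |a_{n+1}/a_n| = (n+1)³/[(3n+1)·(3n+2)·(3n+3)] · 9/5 → 1/15 as n → ∞.
Thus R = 1/(1/15) = 15.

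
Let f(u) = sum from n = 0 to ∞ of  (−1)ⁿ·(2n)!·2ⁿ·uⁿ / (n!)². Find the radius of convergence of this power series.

Ratio test: |a_{n+1}/a_n| = (2n+1)·(2n+2)/(n+1)² · 2 → 8 as n → ∞.
Hence the series converges for |u| < 1/(8) = 1/8, so the radius of convergence is 1/8.

R = 1/8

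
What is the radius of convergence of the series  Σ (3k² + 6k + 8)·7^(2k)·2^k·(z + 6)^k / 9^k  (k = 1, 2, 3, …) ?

R = 9/98

By the ratio test, |a_{k+1}/a_k| = [(3(k+1)² + 6(k+1) + 8)/(3k² + 6k + 8)] · 49·2/9 → 98/9.
Convergence for |z + 6| · 98/9 < 1, i.e. |z + 6| < 9/98. So R = 9/98.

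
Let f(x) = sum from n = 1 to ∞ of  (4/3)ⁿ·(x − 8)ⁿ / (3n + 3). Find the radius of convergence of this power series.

Apply the ratio test: |a_{n+1}| / |a_n| = [(3n + 3)/(3(n+1) + 3)] · 4/3, which tends to 4/3 as n → ∞.
The series converges when 4/3 · |x − 8| < 1, giving R = 3/4.

R = 3/4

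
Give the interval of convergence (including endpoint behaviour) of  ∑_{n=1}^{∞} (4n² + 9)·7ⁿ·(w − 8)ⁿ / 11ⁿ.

By the ratio test, |a_{n+1}/a_n| = [(4(n+1)² + 9)/(4n² + 9)] · 7/11 → 7/11.
Convergence for |w − 8| · 7/11 < 1, i.e. |w − 8| < 11/7. So R = 11/7.
Endpoint w = 67/7: the terms do not tend to 0, so the series diverges.
Check w = 45/7: the n-th term does not approach 0; divergence by the term test.

(45/7, 67/7)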